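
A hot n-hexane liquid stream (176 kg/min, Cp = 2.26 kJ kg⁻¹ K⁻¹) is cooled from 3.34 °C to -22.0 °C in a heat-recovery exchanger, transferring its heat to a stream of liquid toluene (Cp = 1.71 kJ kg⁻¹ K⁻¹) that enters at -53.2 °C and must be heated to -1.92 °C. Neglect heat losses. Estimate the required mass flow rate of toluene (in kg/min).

ṁ_c = 115 kg/min

Heat released by hot stream: Q = 176 × 2.26 × (3.34 − -22.0) = 10079 kJ/min
Energy balance on cold side (adiabatic exchanger): Q = ṁ_c·Cp_c·(T_c,out − T_c,in)
ṁ_c = 10079 / [1.71 × (-1.92 − -53.2)] = 114.94 kg/min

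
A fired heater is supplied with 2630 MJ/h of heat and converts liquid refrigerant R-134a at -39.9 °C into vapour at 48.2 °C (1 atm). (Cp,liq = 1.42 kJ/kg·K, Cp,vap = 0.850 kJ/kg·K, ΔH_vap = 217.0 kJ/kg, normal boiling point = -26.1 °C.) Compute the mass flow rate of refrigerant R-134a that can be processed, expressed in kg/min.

ṁ = 146 kg/min

Δh = 1.42×(-26.1−-39.9) + 217.0 + 0.850×(48.2−-26.1) = 299.75 kJ/kg
Q = 2630 MJ/h = 730.56 kJ/s = 43833 kJ/min
ṁ = Q/Δh = 43833 / 299.75 = 146.23 kg/min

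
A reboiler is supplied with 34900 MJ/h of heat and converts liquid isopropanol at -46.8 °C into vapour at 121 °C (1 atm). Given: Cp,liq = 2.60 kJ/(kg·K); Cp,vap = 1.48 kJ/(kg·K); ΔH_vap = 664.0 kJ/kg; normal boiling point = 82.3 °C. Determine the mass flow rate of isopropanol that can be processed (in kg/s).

ṁ = 9.17 kg/s

Δh = 2.60×(82.3−-46.8) + 664.0 + 1.48×(121−82.3) = 1056.9 kJ/kg
Q = 34900 MJ/h = 9694.4 kJ/s = 9694.4 kJ/s
ṁ = Q/Δh = 9694.4 / 1056.9 = 9.1722 kg/s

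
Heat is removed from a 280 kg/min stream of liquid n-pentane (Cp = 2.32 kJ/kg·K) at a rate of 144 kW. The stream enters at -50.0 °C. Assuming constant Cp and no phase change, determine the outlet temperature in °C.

T_out = -63.3 °C

Q = 144 kW = 8640 kJ/min
ΔT = Q/(ṁ·Cp) = 8640/(280×2.32) = 13.3 K
T_out = -50.0 − 13.3 = -63.3 °C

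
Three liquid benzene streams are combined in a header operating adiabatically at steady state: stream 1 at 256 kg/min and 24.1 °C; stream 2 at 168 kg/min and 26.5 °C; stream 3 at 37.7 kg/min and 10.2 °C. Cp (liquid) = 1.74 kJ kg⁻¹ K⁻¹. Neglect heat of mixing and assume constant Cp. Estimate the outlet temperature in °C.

Energy balance with Q = 0: Σ ṁᵢCp,ᵢ(T_out − Tᵢ) = 0
Σ ṁᵢCp,ᵢTᵢ = 256×1.74×24.1 + 168×1.74×26.5 + 37.7×1.74×10.2 = 19151
Σ ṁᵢCp,ᵢ = 256×1.74 + 168×1.74 + 37.7×1.74 = 803.36
T_out = 19151 / 803.36 = 23.838 °C

T_out = 23.8 °C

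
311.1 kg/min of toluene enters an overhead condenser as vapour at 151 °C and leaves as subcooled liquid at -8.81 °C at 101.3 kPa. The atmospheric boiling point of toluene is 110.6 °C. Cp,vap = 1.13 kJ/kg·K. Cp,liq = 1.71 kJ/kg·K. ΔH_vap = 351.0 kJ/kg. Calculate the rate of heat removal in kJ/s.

vapour 151→110.6 °C: -45.652 kJ/kg
condensation at 110.6 °C: -351 kJ/kg
liquid 110.6→-8.81 °C: -204.19 kJ/kg
Δh = -45.652 + -351 + -204.19 = -600.84 kJ/kg
Q = ṁ·Δh = 311.1 kg/min × -600.84 kJ/kg = -186920 kJ/min
|Q| = 3115.4 kW

Q_c = 3120 kJ/s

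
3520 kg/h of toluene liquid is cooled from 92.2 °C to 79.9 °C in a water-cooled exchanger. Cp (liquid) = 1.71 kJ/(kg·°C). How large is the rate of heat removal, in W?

Q_c = 20600 W

Q = ṁ·Cp·ΔT = 3520 × 1.71 × (79.9 − 92.2) = -74036 kJ/h
Converting: 74036 / 3600 s = 20.566 kW
Cooling duty = 20566 W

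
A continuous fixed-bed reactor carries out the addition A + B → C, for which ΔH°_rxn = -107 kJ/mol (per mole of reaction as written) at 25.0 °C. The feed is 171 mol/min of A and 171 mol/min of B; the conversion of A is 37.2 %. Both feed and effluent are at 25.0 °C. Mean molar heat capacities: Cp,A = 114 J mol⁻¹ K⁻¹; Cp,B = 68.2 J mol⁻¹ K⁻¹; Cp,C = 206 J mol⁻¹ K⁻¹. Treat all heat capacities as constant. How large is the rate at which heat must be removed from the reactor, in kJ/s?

Q_out = 113 kJ/s

Extent of reaction ξ = 0.372 × 171 = 63.612 mol/min
Reaction term: ξ·ΔH°_rxn = 63.612 × -107 = -6806.5 kJ/min
Q = ΔH = -6806.5 kJ/min = -113.44 kW
Heat removed = 113.44 kJ/s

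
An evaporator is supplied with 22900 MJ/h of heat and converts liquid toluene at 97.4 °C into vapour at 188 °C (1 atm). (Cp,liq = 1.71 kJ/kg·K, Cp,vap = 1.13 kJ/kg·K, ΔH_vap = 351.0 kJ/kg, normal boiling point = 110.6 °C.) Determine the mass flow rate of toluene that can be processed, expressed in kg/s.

ṁ = 13.8 kg/s

Δh = 1.71×(110.6−97.4) + 351.0 + 1.13×(188−110.6) = 461.03 kJ/kg
Q = 22900 MJ/h = 6361.1 kJ/s = 6361.1 kJ/s
ṁ = Q/Δh = 6361.1 / 461.03 = 13.797 kg/s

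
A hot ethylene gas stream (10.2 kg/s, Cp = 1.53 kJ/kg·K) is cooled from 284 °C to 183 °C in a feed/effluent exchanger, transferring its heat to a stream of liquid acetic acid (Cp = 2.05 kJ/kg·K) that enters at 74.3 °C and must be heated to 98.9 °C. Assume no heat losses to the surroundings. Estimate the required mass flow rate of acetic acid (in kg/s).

Heat released by hot stream: Q = 10.2 × 1.53 × (284 − 183) = 1576.2 kJ/s
Energy balance on cold side (adiabatic exchanger): Q = ṁ_c·Cp_c·(T_c,out − T_c,in)
ṁ_c = 1576.2 / [2.05 × (98.9 − 74.3)] = 31.255 kg/s

ṁ_c = 31.3 kg/s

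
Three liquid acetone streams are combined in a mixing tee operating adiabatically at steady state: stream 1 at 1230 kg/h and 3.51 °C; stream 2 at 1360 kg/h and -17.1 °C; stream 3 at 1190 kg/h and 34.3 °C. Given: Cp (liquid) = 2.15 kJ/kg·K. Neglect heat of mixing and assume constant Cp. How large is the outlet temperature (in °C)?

No heat crosses the boundary, so H_out = H_in.
T_out = Σ ṁᵢCp,ᵢTᵢ / Σ ṁᵢCp,ᵢ
      = 47038 / 8127 = 5.7879 °C

T_out = 5.79 °C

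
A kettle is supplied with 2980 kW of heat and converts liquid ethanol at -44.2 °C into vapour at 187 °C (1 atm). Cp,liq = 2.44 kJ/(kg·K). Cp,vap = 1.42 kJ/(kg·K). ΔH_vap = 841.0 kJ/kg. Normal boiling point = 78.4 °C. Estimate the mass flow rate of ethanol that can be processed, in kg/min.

Δh = 2.44×(78.4−-44.2) + 841.0 + 1.42×(187−78.4) = 1294.4 kJ/kg
Q = 2980 kW = 2980 kJ/s = 178800 kJ/min
ṁ = Q/Δh = 178800 / 1294.4 = 138.14 kg/min

ṁ = 138 kg/min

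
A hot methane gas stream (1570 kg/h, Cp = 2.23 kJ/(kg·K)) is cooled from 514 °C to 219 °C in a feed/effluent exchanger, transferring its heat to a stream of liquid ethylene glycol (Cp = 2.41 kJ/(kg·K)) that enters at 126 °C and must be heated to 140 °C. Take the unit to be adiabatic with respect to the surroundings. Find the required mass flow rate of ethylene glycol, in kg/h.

Heat released by hot stream: Q = 1570 × 2.23 × (514 − 219) = 1.0328e+06 kJ/h
Energy balance on cold side (adiabatic exchanger): Q = ṁ_c·Cp_c·(T_c,out − T_c,in)
ṁ_c = 1.0328e+06 / [2.41 × (140 − 126)] = 30611 kg/h

ṁ_c = 30600 kg/h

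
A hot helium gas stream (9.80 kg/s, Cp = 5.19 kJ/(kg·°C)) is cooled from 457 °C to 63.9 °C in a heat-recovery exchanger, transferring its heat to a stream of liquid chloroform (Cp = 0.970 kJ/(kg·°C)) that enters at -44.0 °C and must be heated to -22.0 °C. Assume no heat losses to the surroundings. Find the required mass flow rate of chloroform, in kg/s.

ṁ_c = 937 kg/s

Heat released by hot stream: Q = 9.80 × 5.19 × (457 − 63.9) = 19994 kJ/s
Energy balance on cold side (adiabatic exchanger): Q = ṁ_c·Cp_c·(T_c,out − T_c,in)
ṁ_c = 19994 / [0.970 × (-22.0 − -44.0)] = 936.92 kg/s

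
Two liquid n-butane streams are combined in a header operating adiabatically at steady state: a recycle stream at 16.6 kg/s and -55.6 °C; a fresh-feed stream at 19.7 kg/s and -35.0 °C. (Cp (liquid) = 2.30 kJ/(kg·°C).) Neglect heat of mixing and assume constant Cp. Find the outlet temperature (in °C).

Energy balance with Q = 0: Σ ṁᵢCp,ᵢ(T_out − Tᵢ) = 0
T_out = Σ ṁᵢCp,ᵢTᵢ / Σ ṁᵢCp,ᵢ
      = -3708.7 / 83.49 = -44.42 °C

T_out = -44.4 °C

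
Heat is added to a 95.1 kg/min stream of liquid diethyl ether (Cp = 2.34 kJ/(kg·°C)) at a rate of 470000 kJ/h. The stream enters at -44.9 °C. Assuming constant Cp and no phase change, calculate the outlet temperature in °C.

T_out = -9.70 °C

Q = 470000 kJ/h = 7833.3 kJ/min
ΔT = Q/(ṁ·Cp) = 7833.3/(95.1×2.34) = 35.201 K
T_out = -44.9 + 35.201 = -9.6994 °C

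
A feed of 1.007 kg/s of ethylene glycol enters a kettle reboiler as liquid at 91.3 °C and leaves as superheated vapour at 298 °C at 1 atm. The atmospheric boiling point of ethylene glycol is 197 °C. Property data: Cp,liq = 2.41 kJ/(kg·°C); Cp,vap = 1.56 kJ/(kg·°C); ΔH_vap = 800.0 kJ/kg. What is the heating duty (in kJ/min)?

liquid 91.3→197 °C: 254.74 kJ/kg
vaporisation at 197 °C: 800 kJ/kg
vapour 197→298 °C: 157.56 kJ/kg
Δh = 254.74 + 800 + 157.56 = 1212.3 kJ/kg
Q = ṁ·Δh = 1.007 kg/s × 1212.3 kJ/kg = 1220.8 kJ/s
|Q| = 1220.8 kW = 73247 kJ/min

Q = 73200 kJ/min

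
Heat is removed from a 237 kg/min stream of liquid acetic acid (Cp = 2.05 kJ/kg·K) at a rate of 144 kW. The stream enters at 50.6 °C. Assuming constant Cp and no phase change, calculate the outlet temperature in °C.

T_out = 32.8 °C

Q = 144 kW = 8640 kJ/min
ΔT = Q/(ṁ·Cp) = 8640/(237×2.05) = 17.783 K
T_out = 50.6 − 17.783 = 32.817 °C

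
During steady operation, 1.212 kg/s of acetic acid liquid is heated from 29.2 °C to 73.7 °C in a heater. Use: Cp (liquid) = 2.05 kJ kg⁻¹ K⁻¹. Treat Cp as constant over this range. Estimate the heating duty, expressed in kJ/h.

Q = 398000 kJ/h

Q = ṁ·Cp·ΔT = 1.212 × 2.05 × (73.7 − 29.2) = 110.56 kJ/s
Heating duty = 398030 kJ/h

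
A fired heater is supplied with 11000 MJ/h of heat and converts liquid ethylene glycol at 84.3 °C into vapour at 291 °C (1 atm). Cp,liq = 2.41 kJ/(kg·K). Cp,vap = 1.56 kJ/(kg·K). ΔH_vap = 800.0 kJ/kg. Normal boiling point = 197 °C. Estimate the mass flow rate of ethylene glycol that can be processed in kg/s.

ṁ = 2.51 kg/s

Δh = 2.41×(197−84.3) + 800.0 + 1.56×(291−197) = 1218.2 kJ/kg
Q = 11000 MJ/h = 3055.6 kJ/s = 3055.6 kJ/s
ṁ = Q/Δh = 3055.6 / 1218.2 = 2.5082 kg/s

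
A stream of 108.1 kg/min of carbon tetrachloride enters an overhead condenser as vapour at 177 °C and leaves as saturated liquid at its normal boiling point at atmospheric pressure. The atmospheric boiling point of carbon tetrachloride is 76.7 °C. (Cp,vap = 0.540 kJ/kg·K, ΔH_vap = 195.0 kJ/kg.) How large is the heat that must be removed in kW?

vapour 177→76.7 °C: -54.162 kJ/kg
condensation at 76.7 °C: -195 kJ/kg
Δh = -54.162 + -195 = -249.16 kJ/kg
Q = ṁ·Δh = 108.1 kg/min × -249.16 kJ/kg = -26934 kJ/min
|Q| = 448.91 kW

Q_c = 449 kW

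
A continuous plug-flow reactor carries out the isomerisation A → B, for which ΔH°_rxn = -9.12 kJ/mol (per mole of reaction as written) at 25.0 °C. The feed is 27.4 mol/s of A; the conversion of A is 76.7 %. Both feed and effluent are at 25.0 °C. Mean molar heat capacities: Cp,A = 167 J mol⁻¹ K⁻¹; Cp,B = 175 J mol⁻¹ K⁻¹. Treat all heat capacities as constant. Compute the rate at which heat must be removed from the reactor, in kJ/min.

Extent of reaction ξ = 0.767 × 27.4 = 21.016 mol/s
Reaction term: ξ·ΔH°_rxn = 21.016 × -9.12 = -191.66 kJ/s
Q = ΔH = -191.66 kJ/s = -191.66 kW
Heat removed = 11500 kJ/min

Q_out = 11500 kJ/min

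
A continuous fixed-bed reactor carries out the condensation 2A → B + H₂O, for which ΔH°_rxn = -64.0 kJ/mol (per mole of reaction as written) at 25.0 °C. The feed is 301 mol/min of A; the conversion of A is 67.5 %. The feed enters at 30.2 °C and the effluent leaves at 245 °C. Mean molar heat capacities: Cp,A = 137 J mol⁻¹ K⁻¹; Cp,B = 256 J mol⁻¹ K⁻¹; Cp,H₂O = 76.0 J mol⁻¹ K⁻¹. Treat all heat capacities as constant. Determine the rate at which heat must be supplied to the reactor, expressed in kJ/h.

Q_in = 219000 kJ/h

Extent of reaction ξ = 0.675 × 301 / 2 = 101.59 mol/min
Reaction term: ξ·ΔH°_rxn = 101.59 × -64.0 = -6501.6 kJ/min
Sensible, feed 30.2→25 °C: -214.43 kJ/min
Outlet flows (mol/min): A 97.825, B 101.59, H₂O 101.59
Sensible, products 25→245 °C: 10368 kJ/min
Q = ΔH = 3652.4 kJ/min = 60.873 kW
Heat supplied = 219140 kJ/h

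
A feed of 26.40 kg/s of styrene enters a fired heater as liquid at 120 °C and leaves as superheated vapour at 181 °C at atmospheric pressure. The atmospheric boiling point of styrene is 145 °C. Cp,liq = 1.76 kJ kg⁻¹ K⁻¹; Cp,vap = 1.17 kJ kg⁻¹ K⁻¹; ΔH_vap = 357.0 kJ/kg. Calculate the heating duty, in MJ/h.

Q = 42100 MJ/h

liquid 120→145 °C: 44 kJ/kg
vaporisation at 145 °C: 357 kJ/kg
vapour 145→181 °C: 42.12 kJ/kg
Δh = 44 + 357 + 42.12 = 443.12 kJ/kg
Q = ṁ·Δh = 26.40 kg/s × 443.12 kJ/kg = 11698 kJ/s
|Q| = 11698 kW = 42114 MJ/h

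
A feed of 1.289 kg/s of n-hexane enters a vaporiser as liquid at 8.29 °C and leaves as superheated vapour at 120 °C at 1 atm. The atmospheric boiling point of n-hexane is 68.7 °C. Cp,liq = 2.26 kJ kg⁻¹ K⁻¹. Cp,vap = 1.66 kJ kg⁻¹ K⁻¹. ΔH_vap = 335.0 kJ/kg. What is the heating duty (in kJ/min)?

Q = 43100 kJ/min

liquid 8.29→68.7 °C: 136.53 kJ/kg
vaporisation at 68.7 °C: 335 kJ/kg
vapour 68.7→120 °C: 85.158 kJ/kg
Δh = 136.53 + 335 + 85.158 = 556.68 kJ/kg
Q = ṁ·Δh = 1.289 kg/s × 556.68 kJ/kg = 717.57 kJ/s
|Q| = 717.57 kW = 43054 kJ/min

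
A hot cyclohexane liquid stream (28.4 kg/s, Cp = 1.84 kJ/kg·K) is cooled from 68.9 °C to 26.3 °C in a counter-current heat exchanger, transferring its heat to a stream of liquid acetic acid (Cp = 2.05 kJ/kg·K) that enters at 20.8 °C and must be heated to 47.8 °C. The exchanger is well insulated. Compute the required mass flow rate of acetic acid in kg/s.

Heat released by hot stream: Q = 28.4 × 1.84 × (68.9 − 26.3) = 2226.1 kJ/s
Energy balance on cold side (adiabatic exchanger): Q = ṁ_c·Cp_c·(T_c,out − T_c,in)
ṁ_c = 2226.1 / [2.05 × (47.8 − 20.8)] = 40.219 kg/s

ṁ_c = 40.2 kg/s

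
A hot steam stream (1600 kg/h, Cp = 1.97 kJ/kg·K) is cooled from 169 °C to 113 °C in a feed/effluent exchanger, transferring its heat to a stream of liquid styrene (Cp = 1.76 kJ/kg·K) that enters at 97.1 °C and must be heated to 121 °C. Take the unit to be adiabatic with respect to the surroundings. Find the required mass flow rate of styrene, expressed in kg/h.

ṁ_c = 4200 kg/h

Heat released by hot stream: Q = 1600 × 1.97 × (169 − 113) = 176510 kJ/h
Energy balance on cold side (adiabatic exchanger): Q = ṁ_c·Cp_c·(T_c,out − T_c,in)
ṁ_c = 176510 / [1.76 × (121 − 97.1)] = 4196.3 kg/h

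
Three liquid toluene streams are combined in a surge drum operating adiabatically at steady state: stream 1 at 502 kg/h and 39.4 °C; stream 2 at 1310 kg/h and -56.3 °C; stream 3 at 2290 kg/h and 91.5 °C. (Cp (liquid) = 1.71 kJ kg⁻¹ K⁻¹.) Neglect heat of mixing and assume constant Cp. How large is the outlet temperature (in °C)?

T_out = 37.9 °C

No heat crosses the boundary, so H_out = H_in.
Σ ṁᵢCp,ᵢTᵢ = 502×1.71×39.4 + 1310×1.71×-56.3 + 2290×1.71×91.5 = 266010
Σ ṁᵢCp,ᵢ = 502×1.71 + 1310×1.71 + 2290×1.71 = 7014.4
T_out = 266010 / 7014.4 = 37.923 °C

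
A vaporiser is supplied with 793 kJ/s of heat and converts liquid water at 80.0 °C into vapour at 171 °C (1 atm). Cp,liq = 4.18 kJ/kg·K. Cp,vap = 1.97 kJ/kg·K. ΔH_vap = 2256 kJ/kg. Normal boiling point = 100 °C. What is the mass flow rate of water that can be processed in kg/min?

ṁ = 19.2 kg/min

Δh = 4.18×(100−80.0) + 2256 + 1.97×(171−100) = 2479.5 kJ/kg
Q = 793 kJ/s = 793 kJ/s = 47580 kJ/min
ṁ = Q/Δh = 47580 / 2479.5 = 19.19 kg/min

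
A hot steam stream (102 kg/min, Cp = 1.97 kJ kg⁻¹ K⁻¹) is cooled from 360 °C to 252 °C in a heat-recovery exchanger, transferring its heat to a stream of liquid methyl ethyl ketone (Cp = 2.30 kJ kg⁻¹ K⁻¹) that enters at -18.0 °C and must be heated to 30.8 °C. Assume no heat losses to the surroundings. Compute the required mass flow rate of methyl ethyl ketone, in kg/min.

ṁ_c = 193 kg/min

Heat released by hot stream: Q = 102 × 1.97 × (360 − 252) = 21702 kJ/min
Energy balance on cold side (adiabatic exchanger): Q = ṁ_c·Cp_c·(T_c,out − T_c,in)
ṁ_c = 21702 / [2.30 × (30.8 − -18.0)] = 193.35 kg/min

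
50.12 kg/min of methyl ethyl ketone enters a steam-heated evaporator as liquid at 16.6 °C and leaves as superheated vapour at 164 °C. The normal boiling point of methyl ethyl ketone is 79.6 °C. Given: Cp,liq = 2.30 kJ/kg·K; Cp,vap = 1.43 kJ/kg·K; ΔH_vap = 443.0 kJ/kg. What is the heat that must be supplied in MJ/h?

liquid 16.6→79.6 °C: 144.9 kJ/kg
vaporisation at 79.6 °C: 443 kJ/kg
vapour 79.6→164 °C: 120.69 kJ/kg
Δh = 144.9 + 443 + 120.69 = 708.59 kJ/kg
Q = ṁ·Δh = 50.12 kg/min × 708.59 kJ/kg = 35515 kJ/min
|Q| = 591.91 kW = 2130.9 MJ/h

Q = 2130 MJ/h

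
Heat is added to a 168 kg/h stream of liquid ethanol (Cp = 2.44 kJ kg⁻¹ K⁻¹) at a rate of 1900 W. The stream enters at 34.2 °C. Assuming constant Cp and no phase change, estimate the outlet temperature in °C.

T_out = 50.9 °C

Q = 1900 W = 6840 kJ/h
ΔT = Q/(ṁ·Cp) = 6840/(168×2.44) = 16.686 K
T_out = 34.2 + 16.686 = 50.886 °C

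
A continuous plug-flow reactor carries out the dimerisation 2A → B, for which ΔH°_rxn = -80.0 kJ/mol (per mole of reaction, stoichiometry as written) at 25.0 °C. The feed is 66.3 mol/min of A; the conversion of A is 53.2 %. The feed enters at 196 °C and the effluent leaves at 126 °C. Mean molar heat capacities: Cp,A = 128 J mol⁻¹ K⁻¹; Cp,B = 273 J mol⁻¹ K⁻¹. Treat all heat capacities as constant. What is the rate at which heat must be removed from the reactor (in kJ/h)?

Q_out = 118000 kJ/h

Extent of reaction ξ = 0.532 × 66.3 / 2 = 17.636 mol/min
Reaction term: ξ·ΔH°_rxn = 17.636 × -80.0 = -1410.9 kJ/min
Sensible, feed 196→25 °C: -1451.2 kJ/min
Outlet flows (mol/min): A 31.028, B 17.636
Sensible, products 25→126 °C: 887.41 kJ/min
Q = ΔH = -1974.6 kJ/min = -32.911 kW
Heat removed = 118480 kJ/h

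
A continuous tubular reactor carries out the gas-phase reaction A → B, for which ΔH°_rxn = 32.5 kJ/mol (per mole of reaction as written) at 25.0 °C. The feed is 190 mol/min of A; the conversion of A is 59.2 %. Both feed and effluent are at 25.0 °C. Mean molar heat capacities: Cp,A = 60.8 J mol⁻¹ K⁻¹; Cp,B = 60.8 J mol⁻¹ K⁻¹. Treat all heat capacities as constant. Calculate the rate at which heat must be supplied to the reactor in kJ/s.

Q_in = 60.9 kJ/s

Extent of reaction ξ = 0.592 × 190 = 112.48 mol/min
Reaction term: ξ·ΔH°_rxn = 112.48 × 32.5 = 3655.6 kJ/min
Q = ΔH = 3655.6 kJ/min = 60.927 kW
Heat supplied = 60.927 kJ/s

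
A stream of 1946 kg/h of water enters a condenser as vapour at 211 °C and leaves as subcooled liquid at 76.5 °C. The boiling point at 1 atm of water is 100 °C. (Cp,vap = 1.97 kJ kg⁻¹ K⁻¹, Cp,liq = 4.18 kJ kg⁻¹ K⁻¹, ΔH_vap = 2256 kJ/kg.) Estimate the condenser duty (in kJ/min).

vapour 211→100 °C: -218.67 kJ/kg
condensation at 100 °C: -2256 kJ/kg
liquid 100→76.5 °C: -98.23 kJ/kg
Δh = -218.67 + -2256 + -98.23 = -2572.9 kJ/kg
Q = ṁ·Δh = 1946 kg/h × -2572.9 kJ/kg = -5.0069e+06 kJ/h
|Q| = 1390.8 kW = 83448 kJ/min

Q_c = 83400 kJ/min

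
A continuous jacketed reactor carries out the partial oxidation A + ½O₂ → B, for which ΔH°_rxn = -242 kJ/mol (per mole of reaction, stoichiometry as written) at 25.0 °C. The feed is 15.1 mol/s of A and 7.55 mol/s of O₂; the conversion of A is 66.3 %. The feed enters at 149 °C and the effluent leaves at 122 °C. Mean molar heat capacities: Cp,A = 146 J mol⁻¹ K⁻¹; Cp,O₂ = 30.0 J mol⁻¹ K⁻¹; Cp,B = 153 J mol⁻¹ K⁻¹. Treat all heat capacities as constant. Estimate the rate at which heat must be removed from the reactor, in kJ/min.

Q_out = 150000 kJ/min

Extent of reaction ξ = 0.663 × 15.1 = 10.011 mol/s
Reaction term: ξ·ΔH°_rxn = 10.011 × -242 = -2422.7 kJ/s
Sensible, feed 149→25 °C: -301.46 kJ/s
Outlet flows (mol/s): A 5.0887, O₂ 2.5443, B 10.011
Sensible, products 25→122 °C: 228.05 kJ/s
Q = ΔH = -2496.1 kJ/s = -2496.1 kW
Heat removed = 149770 kJ/min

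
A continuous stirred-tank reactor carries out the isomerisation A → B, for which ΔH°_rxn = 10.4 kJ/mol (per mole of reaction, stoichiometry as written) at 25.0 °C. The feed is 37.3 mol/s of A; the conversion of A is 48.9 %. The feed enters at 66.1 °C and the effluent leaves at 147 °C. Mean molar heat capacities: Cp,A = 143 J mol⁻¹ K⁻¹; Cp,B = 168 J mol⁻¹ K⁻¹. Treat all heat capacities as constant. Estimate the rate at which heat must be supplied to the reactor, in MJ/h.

Extent of reaction ξ = 0.489 × 37.3 = 18.24 mol/s
Reaction term: ξ·ΔH°_rxn = 18.24 × 10.4 = 189.69 kJ/s
Sensible, feed 66.1→25 °C: -219.22 kJ/s
Outlet flows (mol/s): A 19.06, B 18.24
Sensible, products 25→147 °C: 706.37 kJ/s
Q = ΔH = 676.84 kJ/s = 676.84 kW
Heat supplied = 2436.6 MJ/h

Q_in = 2440 MJ/h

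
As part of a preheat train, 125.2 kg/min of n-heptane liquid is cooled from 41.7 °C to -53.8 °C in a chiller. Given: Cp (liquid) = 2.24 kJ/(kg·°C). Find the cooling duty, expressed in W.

Q = ṁ·Cp·ΔT = 125.2 × 2.24 × (-53.8 − 41.7) = -26783 kJ/min
Converting: 26783 / 60 s = 446.38 kW
Cooling duty = 446380 W

Q_c = 446000 W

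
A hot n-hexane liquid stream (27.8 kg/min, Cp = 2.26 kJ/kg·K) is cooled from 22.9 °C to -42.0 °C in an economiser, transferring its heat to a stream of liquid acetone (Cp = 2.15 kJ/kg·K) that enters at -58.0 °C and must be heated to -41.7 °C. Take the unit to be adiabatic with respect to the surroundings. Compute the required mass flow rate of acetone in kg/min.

Heat released by hot stream: Q = 27.8 × 2.26 × (22.9 − -42.0) = 4077.5 kJ/min
Energy balance on cold side (adiabatic exchanger): Q = ṁ_c·Cp_c·(T_c,out − T_c,in)
ṁ_c = 4077.5 / [2.15 × (-41.7 − -58.0)] = 116.35 kg/min

ṁ_c = 116 kg/min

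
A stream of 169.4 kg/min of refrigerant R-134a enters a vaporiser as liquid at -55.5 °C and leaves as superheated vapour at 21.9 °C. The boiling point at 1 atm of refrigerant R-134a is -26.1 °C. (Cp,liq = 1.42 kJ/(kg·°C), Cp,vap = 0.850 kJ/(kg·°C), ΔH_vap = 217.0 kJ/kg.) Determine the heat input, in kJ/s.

Q = 846 kJ/s

liquid -55.5→-26.1 °C: 41.748 kJ/kg
vaporisation at -26.1 °C: 217 kJ/kg
vapour -26.1→21.9 °C: 40.8 kJ/kg
Δh = 41.748 + 217 + 40.8 = 299.55 kJ/kg
Q = ṁ·Δh = 169.4 kg/min × 299.55 kJ/kg = 50743 kJ/min
|Q| = 845.72 kW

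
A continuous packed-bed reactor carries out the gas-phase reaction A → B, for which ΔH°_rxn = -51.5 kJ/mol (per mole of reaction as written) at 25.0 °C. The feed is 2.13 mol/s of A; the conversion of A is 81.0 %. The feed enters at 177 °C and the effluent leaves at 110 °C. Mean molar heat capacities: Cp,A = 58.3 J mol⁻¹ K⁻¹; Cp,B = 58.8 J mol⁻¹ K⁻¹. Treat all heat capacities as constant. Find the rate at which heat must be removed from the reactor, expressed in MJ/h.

Extent of reaction ξ = 0.810 × 2.13 = 1.7253 mol/s
Reaction term: ξ·ΔH°_rxn = 1.7253 × -51.5 = -88.853 kJ/s
Sensible, feed 177→25 °C: -18.875 kJ/s
Outlet flows (mol/s): A 0.4047, B 1.7253
Sensible, products 25→110 °C: 10.629 kJ/s
Q = ΔH = -97.1 kJ/s = -97.1 kW
Heat removed = 349.56 MJ/h

Q_out = 350 MJ/h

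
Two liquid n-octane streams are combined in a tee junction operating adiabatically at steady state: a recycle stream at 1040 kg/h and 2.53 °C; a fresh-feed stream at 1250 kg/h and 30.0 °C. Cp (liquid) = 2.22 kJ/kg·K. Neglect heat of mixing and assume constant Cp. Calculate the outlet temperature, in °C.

Adiabatic, steady state ⇒ Σ ṁᵢCp,ᵢ(T_out − Tᵢ) = 0
T_out = Σ ṁᵢCp,ᵢTᵢ / Σ ṁᵢCp,ᵢ
      = 89091 / 5083.8 = 17.525 °C

T_out = 17.5 °C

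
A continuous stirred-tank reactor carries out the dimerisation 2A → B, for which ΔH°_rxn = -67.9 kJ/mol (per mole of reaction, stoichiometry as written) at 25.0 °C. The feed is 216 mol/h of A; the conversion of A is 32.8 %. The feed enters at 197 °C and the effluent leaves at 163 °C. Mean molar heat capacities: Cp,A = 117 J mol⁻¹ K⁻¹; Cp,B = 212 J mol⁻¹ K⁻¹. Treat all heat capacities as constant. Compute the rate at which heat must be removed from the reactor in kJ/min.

Q_out = 56.2 kJ/min

Extent of reaction ξ = 0.328 × 216 / 2 = 35.424 mol/h
Reaction term: ξ·ΔH°_rxn = 35.424 × -67.9 = -2405.3 kJ/h
Sensible, feed 197→25 °C: -4346.8 kJ/h
Outlet flows (mol/h): A 145.15, B 35.424
Sensible, products 25→163 °C: 3380 kJ/h
Q = ΔH = -3372.1 kJ/h = -0.93669 kW
Heat removed = 56.201 kJ/min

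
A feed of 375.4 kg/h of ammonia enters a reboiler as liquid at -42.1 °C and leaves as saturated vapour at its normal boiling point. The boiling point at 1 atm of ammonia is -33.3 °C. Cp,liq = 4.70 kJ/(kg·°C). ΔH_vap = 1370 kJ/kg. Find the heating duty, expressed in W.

liquid -42.1→-33.3 °C: 41.36 kJ/kg
vaporisation at -33.3 °C: 1370 kJ/kg
Δh = 41.36 + 1370 = 1411.4 kJ/kg
Q = ṁ·Δh = 375.4 kg/h × 1411.4 kJ/kg = 529820 kJ/h
|Q| = 147.17 kW = 147170 W

Q = 147000 W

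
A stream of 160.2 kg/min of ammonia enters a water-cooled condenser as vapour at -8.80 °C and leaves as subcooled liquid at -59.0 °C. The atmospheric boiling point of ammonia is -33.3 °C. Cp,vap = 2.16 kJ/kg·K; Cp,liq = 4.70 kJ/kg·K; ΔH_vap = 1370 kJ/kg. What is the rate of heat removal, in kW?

vapour -8.80→-33.3 °C: -52.92 kJ/kg
condensation at -33.3 °C: -1370 kJ/kg
liquid -33.3→-59.0 °C: -120.79 kJ/kg
Δh = -52.92 + -1370 + -120.79 = -1543.7 kJ/kg
Q = ṁ·Δh = 160.2 kg/min × -1543.7 kJ/kg = -247300 kJ/min
|Q| = 4121.7 kW

Q_c = 4120 kW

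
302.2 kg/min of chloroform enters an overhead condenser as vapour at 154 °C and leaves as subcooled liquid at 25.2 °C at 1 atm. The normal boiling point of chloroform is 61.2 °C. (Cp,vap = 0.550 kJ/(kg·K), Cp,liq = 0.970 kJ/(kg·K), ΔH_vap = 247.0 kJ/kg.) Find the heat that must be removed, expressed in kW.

vapour 154→61.2 °C: -51.04 kJ/kg
condensation at 61.2 °C: -247 kJ/kg
liquid 61.2→25.2 °C: -34.92 kJ/kg
Δh = -51.04 + -247 + -34.92 = -332.96 kJ/kg
Q = ṁ·Δh = 302.2 kg/min × -332.96 kJ/kg = -100620 kJ/min
|Q| = 1677 kW

Q_c = 1680 kW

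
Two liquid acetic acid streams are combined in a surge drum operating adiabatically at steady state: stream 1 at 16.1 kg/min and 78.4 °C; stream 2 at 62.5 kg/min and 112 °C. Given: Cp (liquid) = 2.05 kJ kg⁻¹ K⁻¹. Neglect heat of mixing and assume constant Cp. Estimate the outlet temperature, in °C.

T_out = 105 °C

Energy balance with Q = 0: Σ ṁᵢCp,ᵢ(T_out − Tᵢ) = 0
Σ ṁᵢCp,ᵢTᵢ = 16.1×2.05×78.4 + 62.5×2.05×112 = 16938
Σ ṁᵢCp,ᵢ = 16.1×2.05 + 62.5×2.05 = 161.13
T_out = 16938 / 161.13 = 105.12 °C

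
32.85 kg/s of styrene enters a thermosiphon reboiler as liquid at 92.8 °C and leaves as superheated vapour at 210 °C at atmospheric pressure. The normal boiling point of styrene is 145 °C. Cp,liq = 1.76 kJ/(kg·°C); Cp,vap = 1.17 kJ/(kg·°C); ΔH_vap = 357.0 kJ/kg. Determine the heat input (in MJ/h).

Q = 62100 MJ/h

liquid 92.8→145 °C: 91.872 kJ/kg
vaporisation at 145 °C: 357 kJ/kg
vapour 145→210 °C: 76.05 kJ/kg
Δh = 91.872 + 357 + 76.05 = 524.92 kJ/kg
Q = ṁ·Δh = 32.85 kg/s × 524.92 kJ/kg = 17244 kJ/s
|Q| = 17244 kW = 62077 MJ/h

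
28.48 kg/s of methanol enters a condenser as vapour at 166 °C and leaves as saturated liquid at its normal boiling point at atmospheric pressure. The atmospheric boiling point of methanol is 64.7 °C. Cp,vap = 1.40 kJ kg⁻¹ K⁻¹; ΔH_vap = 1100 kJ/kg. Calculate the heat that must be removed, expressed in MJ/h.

Q_c = 127000 MJ/h

vapour 166→64.7 °C: -141.82 kJ/kg
condensation at 64.7 °C: -1100 kJ/kg
Δh = -141.82 + -1100 = -1241.8 kJ/kg
Q = ṁ·Δh = 28.48 kg/s × -1241.8 kJ/kg = -35367 kJ/s
|Q| = 35367 kW = 127320 MJ/h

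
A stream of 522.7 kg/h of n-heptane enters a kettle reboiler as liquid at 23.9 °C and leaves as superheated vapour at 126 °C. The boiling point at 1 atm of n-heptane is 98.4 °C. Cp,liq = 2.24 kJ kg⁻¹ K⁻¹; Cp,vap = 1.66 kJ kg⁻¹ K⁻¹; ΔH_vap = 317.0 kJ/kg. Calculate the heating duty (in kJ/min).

Q = 4610 kJ/min

liquid 23.9→98.4 °C: 166.88 kJ/kg
vaporisation at 98.4 °C: 317 kJ/kg
vapour 98.4→126 °C: 45.816 kJ/kg
Δh = 166.88 + 317 + 45.816 = 529.7 kJ/kg
Q = ṁ·Δh = 522.7 kg/h × 529.7 kJ/kg = 276870 kJ/h
|Q| = 76.909 kW = 4614.5 kJ/min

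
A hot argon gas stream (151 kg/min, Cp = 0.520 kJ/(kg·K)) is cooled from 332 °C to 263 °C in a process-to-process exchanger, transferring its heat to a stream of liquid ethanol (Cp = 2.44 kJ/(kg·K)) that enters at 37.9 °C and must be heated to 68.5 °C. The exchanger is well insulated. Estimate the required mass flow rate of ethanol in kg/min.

Heat released by hot stream: Q = 151 × 0.520 × (332 − 263) = 5417.9 kJ/min
Energy balance on cold side (adiabatic exchanger): Q = ṁ_c·Cp_c·(T_c,out − T_c,in)
ṁ_c = 5417.9 / [2.44 × (68.5 − 37.9)] = 72.563 kg/min

ṁ_c = 72.6 kg/min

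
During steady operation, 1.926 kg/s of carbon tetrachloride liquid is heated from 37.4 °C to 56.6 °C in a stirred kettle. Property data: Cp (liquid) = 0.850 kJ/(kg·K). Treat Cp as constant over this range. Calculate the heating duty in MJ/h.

Q = 113 MJ/h

Q = ṁ·Cp·ΔT = 1.926 × 0.850 × (56.6 − 37.4) = 31.432 kJ/s
Heating duty = 113.16 MJ/h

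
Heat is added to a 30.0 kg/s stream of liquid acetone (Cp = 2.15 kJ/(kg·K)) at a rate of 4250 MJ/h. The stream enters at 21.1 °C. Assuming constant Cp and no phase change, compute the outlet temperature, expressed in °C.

Q = 4250 MJ/h = 1180.6 kJ/s
ΔT = Q/(ṁ·Cp) = 1180.6/(30.0×2.15) = 18.303 K
T_out = 21.1 + 18.303 = 39.403 °C

T_out = 39.4 °C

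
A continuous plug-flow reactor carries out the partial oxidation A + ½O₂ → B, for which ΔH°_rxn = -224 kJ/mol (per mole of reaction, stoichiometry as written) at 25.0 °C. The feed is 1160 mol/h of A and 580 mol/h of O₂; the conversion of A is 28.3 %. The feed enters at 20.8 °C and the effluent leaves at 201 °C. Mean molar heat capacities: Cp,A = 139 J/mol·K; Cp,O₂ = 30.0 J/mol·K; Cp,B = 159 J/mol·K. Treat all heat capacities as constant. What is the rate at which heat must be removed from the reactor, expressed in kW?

Q_out = 11.4 kW

Extent of reaction ξ = 0.283 × 1160 = 328.28 mol/h
Reaction term: ξ·ΔH°_rxn = 328.28 × -224 = -73535 kJ/h
Sensible, feed 20.8→25 °C: 750.29 kJ/h
Outlet flows (mol/h): A 831.72, O₂ 415.86, B 328.28
Sensible, products 25→201 °C: 31730 kJ/h
Q = ΔH = -41055 kJ/h = -11.404 kW
Heat removed = 11.404 kW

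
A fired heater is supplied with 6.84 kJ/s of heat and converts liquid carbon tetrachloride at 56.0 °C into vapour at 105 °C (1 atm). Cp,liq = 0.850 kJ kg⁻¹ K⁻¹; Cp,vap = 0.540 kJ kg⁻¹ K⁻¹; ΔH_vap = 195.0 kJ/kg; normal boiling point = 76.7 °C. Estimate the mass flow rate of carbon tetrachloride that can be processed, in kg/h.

ṁ = 108 kg/h

Δh = 0.850×(76.7−56.0) + 195.0 + 0.540×(105−76.7) = 227.88 kJ/kg
Q = 6.84 kJ/s = 6.84 kJ/s = 24624 kJ/h
ṁ = Q/Δh = 24624 / 227.88 = 108.06 kg/h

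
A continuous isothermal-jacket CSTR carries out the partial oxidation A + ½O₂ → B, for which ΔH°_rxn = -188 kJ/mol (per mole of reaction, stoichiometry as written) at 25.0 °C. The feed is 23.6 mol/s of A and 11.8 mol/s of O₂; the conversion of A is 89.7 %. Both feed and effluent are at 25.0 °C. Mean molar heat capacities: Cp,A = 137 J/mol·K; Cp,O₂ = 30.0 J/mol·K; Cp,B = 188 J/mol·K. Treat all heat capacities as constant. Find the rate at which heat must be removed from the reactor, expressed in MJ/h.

Q_out = 14300 MJ/h

Extent of reaction ξ = 0.897 × 23.6 = 21.169 mol/s
Reaction term: ξ·ΔH°_rxn = 21.169 × -188 = -3979.8 kJ/s
Q = ΔH = -3979.8 kJ/s = -3979.8 kW
Heat removed = 14327 MJ/h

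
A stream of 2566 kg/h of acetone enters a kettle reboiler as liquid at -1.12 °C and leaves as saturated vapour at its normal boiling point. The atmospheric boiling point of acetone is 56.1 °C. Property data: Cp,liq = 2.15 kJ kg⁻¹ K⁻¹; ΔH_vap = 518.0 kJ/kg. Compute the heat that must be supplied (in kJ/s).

liquid -1.12→56.1 °C: 123.02 kJ/kg
vaporisation at 56.1 °C: 518 kJ/kg
Δh = 123.02 + 518 = 641.02 kJ/kg
Q = ṁ·Δh = 2566 kg/h × 641.02 kJ/kg = 1.6449e+06 kJ/h
|Q| = 456.91 kW

Q = 457 kJ/s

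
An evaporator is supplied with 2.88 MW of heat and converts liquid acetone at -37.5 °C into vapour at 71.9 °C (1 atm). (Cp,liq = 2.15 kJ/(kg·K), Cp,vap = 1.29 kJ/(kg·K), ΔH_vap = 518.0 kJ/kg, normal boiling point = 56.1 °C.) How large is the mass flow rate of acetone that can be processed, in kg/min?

ṁ = 234 kg/min

Δh = 2.15×(56.1−-37.5) + 518.0 + 1.29×(71.9−56.1) = 739.62 kJ/kg
Q = 2.88 MW = 2880 kJ/s = 172800 kJ/min
ṁ = Q/Δh = 172800 / 739.62 = 233.63 kg/min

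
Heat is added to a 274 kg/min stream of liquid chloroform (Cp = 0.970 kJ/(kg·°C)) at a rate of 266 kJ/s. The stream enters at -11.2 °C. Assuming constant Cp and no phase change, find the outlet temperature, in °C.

Q = 266 kJ/s = 15960 kJ/min
ΔT = Q/(ṁ·Cp) = 15960/(274×0.970) = 60.05 K
T_out = -11.2 + 60.05 = 48.85 °C

T_out = 48.8 °C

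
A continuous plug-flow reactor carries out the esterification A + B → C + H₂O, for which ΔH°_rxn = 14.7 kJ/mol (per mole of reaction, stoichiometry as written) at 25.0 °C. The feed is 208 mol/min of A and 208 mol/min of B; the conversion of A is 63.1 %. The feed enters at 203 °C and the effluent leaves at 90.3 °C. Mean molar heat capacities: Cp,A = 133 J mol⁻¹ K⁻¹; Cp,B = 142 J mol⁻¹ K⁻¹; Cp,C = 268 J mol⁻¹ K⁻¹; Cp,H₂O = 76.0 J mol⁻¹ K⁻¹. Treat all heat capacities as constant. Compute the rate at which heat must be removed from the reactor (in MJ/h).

Extent of reaction ξ = 0.631 × 208 = 131.25 mol/min
Reaction term: ξ·ΔH°_rxn = 131.25 × 14.7 = 1929.3 kJ/min
Sensible, feed 203→25 °C: -10182 kJ/min
Outlet flows (mol/min): A 76.752, B 76.752, C 131.25, H₂O 131.25
Sensible, products 25→90.3 °C: 4326.5 kJ/min
Q = ΔH = -3925.7 kJ/min = -65.429 kW
Heat removed = 235.54 MJ/h

Q_out = 236 MJ/h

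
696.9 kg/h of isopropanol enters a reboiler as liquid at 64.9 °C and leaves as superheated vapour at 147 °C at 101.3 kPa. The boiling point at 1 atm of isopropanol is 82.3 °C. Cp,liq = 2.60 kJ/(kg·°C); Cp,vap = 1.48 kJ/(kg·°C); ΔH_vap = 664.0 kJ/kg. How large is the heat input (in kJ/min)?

liquid 64.9→82.3 °C: 45.24 kJ/kg
vaporisation at 82.3 °C: 664 kJ/kg
vapour 82.3→147 °C: 95.756 kJ/kg
Δh = 45.24 + 664 + 95.756 = 805 kJ/kg
Q = ṁ·Δh = 696.9 kg/h × 805 kJ/kg = 561000 kJ/h
|Q| = 155.83 kW = 9350 kJ/min

Q = 9350 kJ/min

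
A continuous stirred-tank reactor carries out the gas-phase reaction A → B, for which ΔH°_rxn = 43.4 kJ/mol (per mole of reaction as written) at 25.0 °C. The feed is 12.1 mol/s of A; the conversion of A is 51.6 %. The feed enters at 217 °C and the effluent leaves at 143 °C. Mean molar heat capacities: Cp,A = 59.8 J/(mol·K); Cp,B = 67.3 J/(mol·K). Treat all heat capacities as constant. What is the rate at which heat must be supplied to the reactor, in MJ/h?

Extent of reaction ξ = 0.516 × 12.1 = 6.2436 mol/s
Reaction term: ξ·ΔH°_rxn = 6.2436 × 43.4 = 270.97 kJ/s
Sensible, feed 217→25 °C: -138.93 kJ/s
Outlet flows (mol/s): A 5.8564, B 6.2436
Sensible, products 25→143 °C: 90.908 kJ/s
Q = ΔH = 222.95 kJ/s = 222.95 kW
Heat supplied = 802.63 MJ/h

Q_in = 803 MJ/h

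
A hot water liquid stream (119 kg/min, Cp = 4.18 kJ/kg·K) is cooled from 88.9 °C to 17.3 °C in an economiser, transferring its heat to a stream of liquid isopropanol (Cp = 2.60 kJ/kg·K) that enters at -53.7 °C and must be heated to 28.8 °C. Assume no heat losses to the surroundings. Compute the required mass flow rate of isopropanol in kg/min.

Heat released by hot stream: Q = 119 × 4.18 × (88.9 − 17.3) = 35615 kJ/min
Energy balance on cold side (adiabatic exchanger): Q = ṁ_c·Cp_c·(T_c,out − T_c,in)
ṁ_c = 35615 / [2.60 × (28.8 − -53.7)] = 166.04 kg/min

ṁ_c = 166 kg/min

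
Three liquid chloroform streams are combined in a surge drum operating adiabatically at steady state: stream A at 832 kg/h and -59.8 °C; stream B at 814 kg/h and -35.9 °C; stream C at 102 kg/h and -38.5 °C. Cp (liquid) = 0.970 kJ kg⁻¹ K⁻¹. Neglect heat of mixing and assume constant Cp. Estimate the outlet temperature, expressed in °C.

T_out = -47.4 °C

No heat crosses the boundary, so H_out = H_in.
T_out = Σ ṁᵢCp,ᵢTᵢ / Σ ṁᵢCp,ᵢ
      = -80416 / 1695.6 = -47.427 °C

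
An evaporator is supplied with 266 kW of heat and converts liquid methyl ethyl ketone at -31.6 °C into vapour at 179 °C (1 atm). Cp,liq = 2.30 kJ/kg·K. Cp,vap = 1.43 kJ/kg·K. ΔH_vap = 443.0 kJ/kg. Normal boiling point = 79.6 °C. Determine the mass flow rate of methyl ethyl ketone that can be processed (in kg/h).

ṁ = 1140 kg/h

Δh = 2.30×(79.6−-31.6) + 443.0 + 1.43×(179−79.6) = 840.9 kJ/kg
Q = 266 kW = 266 kJ/s = 957600 kJ/h
ṁ = Q/Δh = 957600 / 840.9 = 1138.8 kg/h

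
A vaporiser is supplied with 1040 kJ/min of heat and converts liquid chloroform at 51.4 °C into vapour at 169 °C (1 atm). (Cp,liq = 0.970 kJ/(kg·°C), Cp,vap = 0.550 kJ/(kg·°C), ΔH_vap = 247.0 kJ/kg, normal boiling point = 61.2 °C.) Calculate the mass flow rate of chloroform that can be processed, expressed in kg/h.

Δh = 0.970×(61.2−51.4) + 247.0 + 0.550×(169−61.2) = 315.8 kJ/kg
Q = 1040 kJ/min = 17.333 kJ/s = 62400 kJ/h
ṁ = Q/Δh = 62400 / 315.8 = 197.6 kg/h

ṁ = 198 kg/h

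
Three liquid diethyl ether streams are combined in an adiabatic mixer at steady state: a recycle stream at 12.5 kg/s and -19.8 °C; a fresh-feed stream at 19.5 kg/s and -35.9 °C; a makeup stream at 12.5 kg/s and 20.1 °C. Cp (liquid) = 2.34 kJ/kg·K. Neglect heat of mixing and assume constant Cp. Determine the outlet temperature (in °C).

T_out = -15.6 °C

No heat crosses the boundary, so H_out = H_in.
T_out = Σ ṁᵢCp,ᵢTᵢ / Σ ṁᵢCp,ᵢ
      = -1629.3 / 104.13 = -15.647 °C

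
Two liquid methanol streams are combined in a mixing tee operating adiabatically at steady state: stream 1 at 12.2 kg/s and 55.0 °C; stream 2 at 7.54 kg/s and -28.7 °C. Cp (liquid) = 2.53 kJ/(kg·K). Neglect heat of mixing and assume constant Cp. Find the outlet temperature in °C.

Adiabatic, steady state ⇒ Σ ṁᵢCp,ᵢ(T_out − Tᵢ) = 0
T_out = Σ ṁᵢCp,ᵢTᵢ / Σ ṁᵢCp,ᵢ
      = 1150.1 / 49.942 = 23.029 °C

T_out = 23.0 °C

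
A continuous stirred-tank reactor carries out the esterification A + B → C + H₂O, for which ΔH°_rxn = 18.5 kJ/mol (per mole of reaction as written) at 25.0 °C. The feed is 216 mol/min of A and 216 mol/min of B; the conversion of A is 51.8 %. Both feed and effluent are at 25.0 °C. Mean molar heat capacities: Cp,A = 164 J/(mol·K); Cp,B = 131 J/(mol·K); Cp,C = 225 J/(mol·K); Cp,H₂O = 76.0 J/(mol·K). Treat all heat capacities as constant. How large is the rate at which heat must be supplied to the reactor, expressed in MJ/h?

Extent of reaction ξ = 0.518 × 216 = 111.89 mol/min
Reaction term: ξ·ΔH°_rxn = 111.89 × 18.5 = 2069.9 kJ/min
Q = ΔH = 2069.9 kJ/min = 34.499 kW
Heat supplied = 124.2 MJ/h

Q_in = 124 MJ/h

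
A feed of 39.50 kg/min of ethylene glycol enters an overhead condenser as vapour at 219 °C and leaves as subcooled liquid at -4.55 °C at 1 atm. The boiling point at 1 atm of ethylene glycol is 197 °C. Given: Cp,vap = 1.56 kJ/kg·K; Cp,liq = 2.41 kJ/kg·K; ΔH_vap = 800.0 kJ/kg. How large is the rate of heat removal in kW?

Q_c = 869 kW

vapour 219→197 °C: -34.32 kJ/kg
condensation at 197 °C: -800 kJ/kg
liquid 197→-4.55 °C: -485.74 kJ/kg
Δh = -34.32 + -800 + -485.74 = -1320.1 kJ/kg
Q = ṁ·Δh = 39.50 kg/min × -1320.1 kJ/kg = -52142 kJ/min
|Q| = 869.04 kW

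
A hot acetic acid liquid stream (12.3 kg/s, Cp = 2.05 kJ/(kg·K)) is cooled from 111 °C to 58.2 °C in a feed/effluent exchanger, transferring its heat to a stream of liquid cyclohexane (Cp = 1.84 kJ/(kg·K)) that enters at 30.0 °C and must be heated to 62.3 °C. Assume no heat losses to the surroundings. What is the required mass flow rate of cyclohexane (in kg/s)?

ṁ_c = 22.4 kg/s

Heat released by hot stream: Q = 12.3 × 2.05 × (111 − 58.2) = 1331.4 kJ/s
Energy balance on cold side (adiabatic exchanger): Q = ṁ_c·Cp_c·(T_c,out − T_c,in)
ṁ_c = 1331.4 / [1.84 × (62.3 − 30.0)] = 22.401 kg/s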